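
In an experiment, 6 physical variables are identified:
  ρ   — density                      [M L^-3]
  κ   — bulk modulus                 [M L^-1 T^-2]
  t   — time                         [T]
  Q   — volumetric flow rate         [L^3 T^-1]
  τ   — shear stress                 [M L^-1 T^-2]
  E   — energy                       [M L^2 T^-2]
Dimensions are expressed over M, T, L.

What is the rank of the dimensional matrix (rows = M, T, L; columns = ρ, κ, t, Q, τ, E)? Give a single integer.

Exponent matrix [M,T,L] × [ρ,κ,t,Q,τ,E]:
  M: [ 1  1  0  0  1  1]
  T: [ 0 -2  1 -1 -2 -2]
  L: [-3 -1  0  3 -1  2]
Row reduction gives pivot columns ρ,κ,t; rank = 3

3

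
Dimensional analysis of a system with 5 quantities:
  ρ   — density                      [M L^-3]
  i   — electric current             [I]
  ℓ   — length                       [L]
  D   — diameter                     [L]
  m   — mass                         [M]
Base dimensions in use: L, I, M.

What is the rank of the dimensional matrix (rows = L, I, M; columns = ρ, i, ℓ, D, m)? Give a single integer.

Exponent matrix [L,I,M] × [ρ,i,ℓ,D,m]:
  L: [-3  0  1  1  0]
  I: [ 0  1  0  0  0]
  M: [ 1  0  0  0  1]
RREF → pivots at {ρ,i,ℓ} ⇒ r = 3

3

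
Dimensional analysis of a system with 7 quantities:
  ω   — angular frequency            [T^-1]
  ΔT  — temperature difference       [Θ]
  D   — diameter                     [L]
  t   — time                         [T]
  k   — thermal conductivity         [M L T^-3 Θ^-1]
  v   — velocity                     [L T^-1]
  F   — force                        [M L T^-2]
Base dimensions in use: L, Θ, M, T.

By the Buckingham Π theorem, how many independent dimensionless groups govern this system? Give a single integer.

3

Dimensional matrix (L×Θ×M×T by ω×ΔT×D×t×k×v×F):
  L: [ 0  0  1  0  1  1  1]
  Θ: [ 0  1  0  0 -1  0  0]
  M: [ 0  0  0  0  1  0  1]
  T: [-1  0  0  1 -3 -1 -2]
Row reduction gives pivot columns ω,ΔT,D,k; rank = 4
Π count = n − r = 7 − 4 = 3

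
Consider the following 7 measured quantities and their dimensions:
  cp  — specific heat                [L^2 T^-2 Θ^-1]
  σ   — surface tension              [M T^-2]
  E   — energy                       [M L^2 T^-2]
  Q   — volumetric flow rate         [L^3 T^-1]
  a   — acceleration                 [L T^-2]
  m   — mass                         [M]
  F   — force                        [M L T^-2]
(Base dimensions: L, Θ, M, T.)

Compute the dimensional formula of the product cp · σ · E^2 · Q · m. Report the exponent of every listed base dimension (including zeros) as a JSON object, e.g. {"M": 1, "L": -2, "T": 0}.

Exponent matrix [L,Θ,M,T] × [cp,σ,E,Q,a,m,F]:
  L: [ 2  0  2  3  1  0  1]
  Θ: [-1  0  0  0  0  0  0]
  M: [ 0  1  1  0  0  1  1]
  T: [-2 -2 -2 -1 -2  0 -2]
  [L]: (1)·2+(1)·0+(2)·2+(1)·3+(1)·0 = 9
  [Θ]: (1)·-1+(1)·0+(2)·0+(1)·0+(1)·0 = -1
  [M]: (1)·0+(1)·1+(2)·1+(1)·0+(1)·1 = 4
  [T]: (1)·-2+(1)·-2+(2)·-2+(1)·-1+(1)·0 = -9
⇒ L^9 Θ^-1 M^4 T^-9

{"L": 9, "Θ": -1, "M": 4, "T": -9}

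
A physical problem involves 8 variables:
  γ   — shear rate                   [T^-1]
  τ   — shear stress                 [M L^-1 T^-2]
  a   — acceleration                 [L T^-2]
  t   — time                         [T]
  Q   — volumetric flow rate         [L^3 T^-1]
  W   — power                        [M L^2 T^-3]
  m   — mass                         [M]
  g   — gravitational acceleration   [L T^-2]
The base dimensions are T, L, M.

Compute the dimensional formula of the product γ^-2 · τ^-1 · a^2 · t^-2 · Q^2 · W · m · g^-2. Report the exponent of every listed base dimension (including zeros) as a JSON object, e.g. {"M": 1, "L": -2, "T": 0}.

Write exponents as rows T,L,M / cols γ,τ,a,t,Q,W,m,g:
  T: [-1 -2 -2  1 -1 -3  0 -2]
  L: [ 0 -1  1  0  3  2  0  1]
  M: [ 0  1  0  0  0  1  1  0]
  [T]: (-2)·-1+(-1)·-2+(2)·-2+(-2)·1+(2)·-1+(1)·-3+(1)·0+(-2)·-2 = -3
  [L]: (-2)·0+(-1)·-1+(2)·1+(-2)·0+(2)·3+(1)·2+(1)·0+(-2)·1 = 9
  [M]: (-2)·0+(-1)·1+(2)·0+(-2)·0+(2)·0+(1)·1+(1)·1+(-2)·0 = 1
⇒ T^-3 L^9 M

{"T": -3, "L": 9, "M": 1}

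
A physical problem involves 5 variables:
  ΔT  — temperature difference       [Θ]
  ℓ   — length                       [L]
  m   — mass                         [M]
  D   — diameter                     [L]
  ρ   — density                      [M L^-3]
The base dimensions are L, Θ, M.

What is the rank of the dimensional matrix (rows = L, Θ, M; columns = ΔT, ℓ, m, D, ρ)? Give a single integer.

3

Dimensional matrix (L×Θ×M by ΔT×ℓ×m×D×ρ):
  L: [ 0  1  0  1 -3]
  Θ: [ 1  0  0  0  0]
  M: [ 0  0  1  0  1]
Row reduction gives pivot columns ΔT,ℓ,m; rank = 3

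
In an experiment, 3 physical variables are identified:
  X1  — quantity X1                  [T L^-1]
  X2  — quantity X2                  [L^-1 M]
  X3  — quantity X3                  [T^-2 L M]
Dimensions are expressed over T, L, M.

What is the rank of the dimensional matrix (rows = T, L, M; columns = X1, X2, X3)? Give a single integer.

2

Exponent matrix [T,L,M] × [X1,X2,X3]:
  T: [ 1  0 -2]
  L: [-1 -1  1]
  M: [ 0  1  1]
RREF → pivots at {X1,X2} ⇒ r = 2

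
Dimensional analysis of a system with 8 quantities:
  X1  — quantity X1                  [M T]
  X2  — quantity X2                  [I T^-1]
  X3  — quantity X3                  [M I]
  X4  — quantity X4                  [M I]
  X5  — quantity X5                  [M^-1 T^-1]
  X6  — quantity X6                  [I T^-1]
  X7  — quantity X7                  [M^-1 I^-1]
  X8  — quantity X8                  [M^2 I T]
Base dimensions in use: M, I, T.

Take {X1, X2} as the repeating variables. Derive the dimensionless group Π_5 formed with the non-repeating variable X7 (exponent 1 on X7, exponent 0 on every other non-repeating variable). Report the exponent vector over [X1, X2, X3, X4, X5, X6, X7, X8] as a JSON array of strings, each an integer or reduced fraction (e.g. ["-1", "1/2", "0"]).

["1", "1", "0", "0", "0", "0", "1", "0"]

Write exponents as rows M,I,T / cols X1,X2,X3,X4,X5,X6,X7,X8:
  M: [ 1  0  1  1 -1  0 -1  2]
  I: [ 0  1  1  1  0  1 -1  1]
  T: [ 1 -1  0  0 -1 -1  0  1]
Row reduction gives pivot columns X1,X2; rank = 2
Repeat: X1,X2; free: X3,X4,X5,X6,X7,X8
RREF:
  r0: [   1    0    1    1   -1    0   -1    2]
  r1: [   0    1    1    1    0    1   -1    1]
  r2: [   0    0    0    0    0    0    0    0]
Fix exponent of X7 at 1, X3 at 0, X4 at 0, X5 at 0, X6 at 0, X8 at 0; solve each RREF row for its pivot's exponent:
  r0: exp(X1) + (-1)·1 = 0 ⇒ exp(X1) = 1
  r1: exp(X2) + (-1)·1 = 0 ⇒ exp(X2) = 1
Π_5 = X1 · X2 · X7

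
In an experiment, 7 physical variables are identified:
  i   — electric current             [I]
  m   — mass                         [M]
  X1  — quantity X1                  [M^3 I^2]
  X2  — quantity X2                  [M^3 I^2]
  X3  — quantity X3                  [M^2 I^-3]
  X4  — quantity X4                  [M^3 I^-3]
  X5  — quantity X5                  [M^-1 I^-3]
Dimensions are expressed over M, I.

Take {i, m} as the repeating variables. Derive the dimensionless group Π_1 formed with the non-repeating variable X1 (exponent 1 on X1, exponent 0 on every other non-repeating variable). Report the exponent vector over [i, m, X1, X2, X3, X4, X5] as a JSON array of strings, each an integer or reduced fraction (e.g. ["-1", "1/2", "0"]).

Dimensional matrix (M×I by i×m×X1×X2×X3×X4×X5):
  M: [ 0  1  3  3  2  3 -1]
  I: [ 1  0  2  2 -3 -3 -3]
Row reduction gives pivot columns i,m; rank = 2
Pivot set = {i,m}, free = {X1,X2,X3,X4,X5}
RREF:
  r0: [   1    0    2    2   -3   -3   -3]
  r1: [   0    1    3    3    2    3   -1]
Fix exponent of X1 at 1, X2 at 0, X3 at 0, X4 at 0, X5 at 0; solve each RREF row for its pivot's exponent:
  r0: exp(i) + (2)·1 = 0 ⇒ exp(i) = -2
  r1: exp(m) + (3)·1 = 0 ⇒ exp(m) = -3
Π_1 = i^-2 · m^-3 · X1

["-2", "-3", "1", "0", "0", "0", "0"]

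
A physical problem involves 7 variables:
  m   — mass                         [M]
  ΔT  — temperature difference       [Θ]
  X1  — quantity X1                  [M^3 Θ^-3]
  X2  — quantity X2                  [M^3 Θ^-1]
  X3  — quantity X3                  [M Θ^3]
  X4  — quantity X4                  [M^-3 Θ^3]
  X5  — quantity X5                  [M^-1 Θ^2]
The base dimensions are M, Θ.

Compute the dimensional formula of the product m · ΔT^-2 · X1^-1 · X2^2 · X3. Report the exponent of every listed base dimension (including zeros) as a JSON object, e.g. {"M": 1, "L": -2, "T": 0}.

{"M": 5, "Θ": 2}

Write exponents as rows M,Θ / cols m,ΔT,X1,X2,X3,X4,X5:
  M: [ 1  0  3  3  1 -3 -1]
  Θ: [ 0  1 -3 -1  3  3  2]
  [M]: (1)·1+(-2)·0+(-1)·3+(2)·3+(1)·1 = 5
  [Θ]: (1)·0+(-2)·1+(-1)·-3+(2)·-1+(1)·3 = 2
⇒ M^5 Θ^2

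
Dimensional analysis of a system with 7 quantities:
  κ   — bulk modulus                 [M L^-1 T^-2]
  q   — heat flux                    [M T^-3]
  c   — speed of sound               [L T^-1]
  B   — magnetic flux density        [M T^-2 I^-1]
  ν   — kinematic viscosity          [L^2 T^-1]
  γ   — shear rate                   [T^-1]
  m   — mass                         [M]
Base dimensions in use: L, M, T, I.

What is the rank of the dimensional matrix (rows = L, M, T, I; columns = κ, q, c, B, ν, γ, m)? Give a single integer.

4

Dimensional matrix (L×M×T×I by κ×q×c×B×ν×γ×m):
  L: [-1  0  1  0  2  0  0]
  M: [ 1  1  0  1  0  0  1]
  T: [-2 -3 -1 -2 -1 -1  0]
  I: [ 0  0  0 -1  0  0  0]
Echelon form has 4 nonzero rows (pivots: κ,q,B,ν)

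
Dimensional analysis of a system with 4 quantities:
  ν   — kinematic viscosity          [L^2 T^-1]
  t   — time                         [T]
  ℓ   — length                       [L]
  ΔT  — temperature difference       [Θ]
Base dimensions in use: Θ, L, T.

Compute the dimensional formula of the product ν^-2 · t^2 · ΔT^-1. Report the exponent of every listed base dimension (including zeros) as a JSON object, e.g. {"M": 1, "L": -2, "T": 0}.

{"Θ": -1, "L": -4, "T": 4}

Dimensional matrix (Θ×L×T by ν×t×ℓ×ΔT):
  Θ: [ 0  0  0  1]
  L: [ 2  0  1  0]
  T: [-1  1  0  0]
  [Θ]: (-2)·0+(2)·0+(-1)·1 = -1
  [L]: (-2)·2+(2)·0+(-1)·0 = -4
  [T]: (-2)·-1+(2)·1+(-1)·0 = 4
⇒ Θ^-1 L^-4 T^4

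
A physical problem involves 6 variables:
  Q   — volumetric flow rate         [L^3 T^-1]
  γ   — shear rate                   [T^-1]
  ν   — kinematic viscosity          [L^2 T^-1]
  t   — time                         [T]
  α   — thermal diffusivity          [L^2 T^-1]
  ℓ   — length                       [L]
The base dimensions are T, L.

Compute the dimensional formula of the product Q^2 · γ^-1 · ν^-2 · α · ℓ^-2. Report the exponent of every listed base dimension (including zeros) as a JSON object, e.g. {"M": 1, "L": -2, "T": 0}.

Exponent matrix [T,L] × [Q,γ,ν,t,α,ℓ]:
  T: [-1 -1 -1  1 -1  0]
  L: [ 3  0  2  0  2  1]
  [T]: (2)·-1+(-1)·-1+(-2)·-1+(1)·-1+(-2)·0 = 0
  [L]: (2)·3+(-1)·0+(-2)·2+(1)·2+(-2)·1 = 2
⇒ L^2

{"T": 0, "L": 2}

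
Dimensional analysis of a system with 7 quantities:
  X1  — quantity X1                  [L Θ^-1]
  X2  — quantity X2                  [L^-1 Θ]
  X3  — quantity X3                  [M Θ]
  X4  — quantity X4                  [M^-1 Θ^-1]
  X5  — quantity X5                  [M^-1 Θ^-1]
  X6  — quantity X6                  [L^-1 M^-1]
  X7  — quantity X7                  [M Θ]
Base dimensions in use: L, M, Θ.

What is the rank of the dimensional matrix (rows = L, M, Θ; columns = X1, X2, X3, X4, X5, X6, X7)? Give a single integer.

Dimensional matrix (L×M×Θ by X1×X2×X3×X4×X5×X6×X7):
  L: [ 1 -1  0  0  0 -1  0]
  M: [ 0  0  1 -1 -1 -1  1]
  Θ: [-1  1  1 -1 -1  0  1]
Echelon form has 2 nonzero rows (pivots: X1,X3)

2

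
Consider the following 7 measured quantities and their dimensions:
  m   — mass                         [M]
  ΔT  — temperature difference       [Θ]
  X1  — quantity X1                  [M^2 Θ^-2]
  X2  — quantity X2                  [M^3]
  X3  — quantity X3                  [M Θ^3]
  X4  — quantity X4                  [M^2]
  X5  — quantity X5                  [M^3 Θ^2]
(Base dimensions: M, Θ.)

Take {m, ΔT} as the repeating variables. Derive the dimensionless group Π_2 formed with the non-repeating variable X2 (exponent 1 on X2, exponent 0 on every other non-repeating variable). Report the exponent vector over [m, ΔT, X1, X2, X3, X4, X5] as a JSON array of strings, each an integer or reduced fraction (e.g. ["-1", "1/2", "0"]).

["-3", "0", "0", "1", "0", "0", "0"]

Dimensional matrix (M×Θ by m×ΔT×X1×X2×X3×X4×X5):
  M: [ 1  0  2  3  1  2  3]
  Θ: [ 0  1 -2  0  3  0  2]
RREF → pivots at {m,ΔT} ⇒ r = 2
Pivot set = {m,ΔT}, free = {X1,X2,X3,X4,X5}
RREF:
  r0: [   1    0    2    3    1    2    3]
  r1: [   0    1   -2    0    3    0    2]
Fix exponent of X2 at 1, X1 at 0, X3 at 0, X4 at 0, X5 at 0; solve each RREF row for its pivot's exponent:
  r0: exp(m) + (3)·1 = 0 ⇒ exp(m) = -3
  r1: exp(ΔT) + (0)·1 = 0 ⇒ exp(ΔT) = 0
Π_2 = m^-3 · X2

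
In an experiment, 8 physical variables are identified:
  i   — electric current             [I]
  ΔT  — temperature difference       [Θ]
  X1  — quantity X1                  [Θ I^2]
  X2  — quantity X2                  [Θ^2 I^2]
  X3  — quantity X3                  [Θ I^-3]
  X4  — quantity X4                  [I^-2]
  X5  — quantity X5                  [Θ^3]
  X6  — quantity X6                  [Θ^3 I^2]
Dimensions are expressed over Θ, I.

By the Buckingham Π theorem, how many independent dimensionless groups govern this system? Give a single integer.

6

Write exponents as rows Θ,I / cols i,ΔT,X1,X2,X3,X4,X5,X6:
  Θ: [ 0  1  1  2  1  0  3  3]
  I: [ 1  0  2  2 -3 -2  0  2]
Row reduction gives pivot columns i,ΔT; rank = 2
8 vars − rank 2 = 6 Π groups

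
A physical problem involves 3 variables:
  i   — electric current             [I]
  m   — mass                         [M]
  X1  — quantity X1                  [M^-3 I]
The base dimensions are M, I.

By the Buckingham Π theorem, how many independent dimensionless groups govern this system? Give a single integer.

1

Write exponents as rows M,I / cols i,m,X1:
  M: [ 0  1 -3]
  I: [ 1  0  1]
Echelon form has 2 nonzero rows (pivots: i,m)
n=3, r=2 ⇒ 1 dimensionless group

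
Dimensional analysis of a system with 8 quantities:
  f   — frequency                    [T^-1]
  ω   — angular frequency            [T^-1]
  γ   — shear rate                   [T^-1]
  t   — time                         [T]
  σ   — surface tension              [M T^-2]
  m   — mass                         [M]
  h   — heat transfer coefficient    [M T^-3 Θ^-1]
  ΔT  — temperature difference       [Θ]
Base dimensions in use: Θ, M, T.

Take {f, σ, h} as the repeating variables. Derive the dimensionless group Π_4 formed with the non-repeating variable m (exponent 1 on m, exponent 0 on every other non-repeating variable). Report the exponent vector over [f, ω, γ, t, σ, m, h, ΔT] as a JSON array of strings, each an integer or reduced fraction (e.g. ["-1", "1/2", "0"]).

["2", "0", "0", "0", "-1", "1", "0", "0"]

Dimensional matrix (Θ×M×T by f×ω×γ×t×σ×m×h×ΔT):
  Θ: [ 0  0  0  0  0  0 -1  1]
  M: [ 0  0  0  0  1  1  1  0]
  T: [-1 -1 -1  1 -2  0 -3  0]
Echelon form has 3 nonzero rows (pivots: f,σ,h)
Pivot set = {f,σ,h}, free = {ω,γ,t,m,ΔT}
RREF:
  r0: [   1    1    1   -1    0   -2    0    1]
  r1: [   0    0    0    0    1    1    0    1]
  r2: [   0    0    0    0    0    0    1   -1]
Fix exponent of m at 1, ω at 0, γ at 0, t at 0, ΔT at 0; solve each RREF row for its pivot's exponent:
  r0: exp(f) + (-2)·1 = 0 ⇒ exp(f) = 2
  r1: exp(σ) + (1)·1 = 0 ⇒ exp(σ) = -1
  r2: exp(h) + (0)·1 = 0 ⇒ exp(h) = 0
Π_4 = f^2 · σ^-1 · m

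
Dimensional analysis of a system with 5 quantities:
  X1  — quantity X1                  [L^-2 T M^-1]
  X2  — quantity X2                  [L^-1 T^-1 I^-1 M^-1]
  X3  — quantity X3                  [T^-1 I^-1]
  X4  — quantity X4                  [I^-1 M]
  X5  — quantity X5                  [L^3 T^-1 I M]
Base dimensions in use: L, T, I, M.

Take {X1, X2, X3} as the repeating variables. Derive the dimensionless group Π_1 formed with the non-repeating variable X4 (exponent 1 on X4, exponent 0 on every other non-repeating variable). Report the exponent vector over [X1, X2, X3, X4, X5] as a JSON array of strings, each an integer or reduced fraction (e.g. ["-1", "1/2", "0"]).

Dimensional matrix (L×T×I×M by X1×X2×X3×X4×X5):
  L: [-2 -1  0  0  3]
  T: [ 1 -1 -1  0 -1]
  I: [ 0 -1 -1 -1  1]
  M: [-1 -1  0  1  1]
Row reduction gives pivot columns X1,X2,X3; rank = 3
Repeat: X1,X2,X3; free: X4,X5
RREF:
  r0: [   1    0    0    1   -2]
  r1: [   0    1    0   -2    1]
  r2: [   0    0    1    3   -2]
  r3: [   0    0    0    0    0]
Fix exponent of X4 at 1, X5 at 0; solve each RREF row for its pivot's exponent:
  r0: exp(X1) + (1)·1 = 0 ⇒ exp(X1) = -1
  r1: exp(X2) + (-2)·1 = 0 ⇒ exp(X2) = 2
  r2: exp(X3) + (3)·1 = 0 ⇒ exp(X3) = -3
Π_1 = X1^-1 · X2^2 · X3^-3 · X4

["-1", "2", "-3", "1", "0"]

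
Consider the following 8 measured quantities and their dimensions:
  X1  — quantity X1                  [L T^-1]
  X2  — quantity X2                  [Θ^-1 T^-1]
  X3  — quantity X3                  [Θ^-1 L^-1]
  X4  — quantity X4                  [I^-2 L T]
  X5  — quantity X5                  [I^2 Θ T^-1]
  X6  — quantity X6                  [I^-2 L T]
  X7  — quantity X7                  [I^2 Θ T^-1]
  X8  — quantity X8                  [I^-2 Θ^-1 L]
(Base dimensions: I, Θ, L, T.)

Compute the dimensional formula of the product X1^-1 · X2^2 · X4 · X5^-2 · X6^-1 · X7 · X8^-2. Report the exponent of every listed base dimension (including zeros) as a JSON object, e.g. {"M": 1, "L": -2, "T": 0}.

{"I": 2, "Θ": -1, "L": -3, "T": 0}

Write exponents as rows I,Θ,L,T / cols X1,X2,X3,X4,X5,X6,X7,X8:
  I: [ 0  0  0 -2  2 -2  2 -2]
  Θ: [ 0 -1 -1  0  1  0  1 -1]
  L: [ 1  0 -1  1  0  1  0  1]
  T: [-1 -1  0  1 -1  1 -1  0]
  [I]: (-1)·0+(2)·0+(1)·-2+(-2)·2+(-1)·-2+(1)·2+(-2)·-2 = 2
  [Θ]: (-1)·0+(2)·-1+(1)·0+(-2)·1+(-1)·0+(1)·1+(-2)·-1 = -1
  [L]: (-1)·1+(2)·0+(1)·1+(-2)·0+(-1)·1+(1)·0+(-2)·1 = -3
  [T]: (-1)·-1+(2)·-1+(1)·1+(-2)·-1+(-1)·1+(1)·-1+(-2)·0 = 0
⇒ I^2 Θ^-1 L^-3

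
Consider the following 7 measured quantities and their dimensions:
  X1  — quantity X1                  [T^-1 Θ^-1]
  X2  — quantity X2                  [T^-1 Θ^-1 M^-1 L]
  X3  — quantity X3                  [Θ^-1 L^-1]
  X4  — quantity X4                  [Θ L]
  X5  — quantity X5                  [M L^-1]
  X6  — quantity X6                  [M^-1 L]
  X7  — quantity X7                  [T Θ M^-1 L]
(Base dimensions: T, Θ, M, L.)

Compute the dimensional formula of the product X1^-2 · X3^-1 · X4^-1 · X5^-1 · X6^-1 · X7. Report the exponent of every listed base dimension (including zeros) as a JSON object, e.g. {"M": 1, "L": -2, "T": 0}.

Write exponents as rows T,Θ,M,L / cols X1,X2,X3,X4,X5,X6,X7:
  T: [-1 -1  0  0  0  0  1]
  Θ: [-1 -1 -1  1  0  0  1]
  M: [ 0 -1  0  0  1 -1 -1]
  L: [ 0  1 -1  1 -1  1  1]
  [T]: (-2)·-1+(-1)·0+(-1)·0+(-1)·0+(-1)·0+(1)·1 = 3
  [Θ]: (-2)·-1+(-1)·-1+(-1)·1+(-1)·0+(-1)·0+(1)·1 = 3
  [M]: (-2)·0+(-1)·0+(-1)·0+(-1)·1+(-1)·-1+(1)·-1 = -1
  [L]: (-2)·0+(-1)·-1+(-1)·1+(-1)·-1+(-1)·1+(1)·1 = 1
⇒ T^3 Θ^3 M^-1 L

{"T": 3, "Θ": 3, "M": -1, "L": 1}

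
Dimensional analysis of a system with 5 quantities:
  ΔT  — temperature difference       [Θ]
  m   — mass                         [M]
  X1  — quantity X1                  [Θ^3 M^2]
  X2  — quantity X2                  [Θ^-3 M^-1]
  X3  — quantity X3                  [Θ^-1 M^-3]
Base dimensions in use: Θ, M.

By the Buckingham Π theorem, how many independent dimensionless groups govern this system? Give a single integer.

Exponent matrix [Θ,M] × [ΔT,m,X1,X2,X3]:
  Θ: [ 1  0  3 -3 -1]
  M: [ 0  1  2 -1 -3]
Row reduction gives pivot columns ΔT,m; rank = 2
n=5, r=2 ⇒ 3 dimensionless groups

3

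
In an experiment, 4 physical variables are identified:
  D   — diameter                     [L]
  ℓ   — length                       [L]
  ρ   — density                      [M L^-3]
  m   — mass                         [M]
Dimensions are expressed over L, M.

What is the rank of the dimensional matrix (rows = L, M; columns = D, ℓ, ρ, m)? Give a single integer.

2

Write exponents as rows L,M / cols D,ℓ,ρ,m:
  L: [ 1  1 -3  0]
  M: [ 0  0  1  1]
Echelon form has 2 nonzero rows (pivots: D,ρ)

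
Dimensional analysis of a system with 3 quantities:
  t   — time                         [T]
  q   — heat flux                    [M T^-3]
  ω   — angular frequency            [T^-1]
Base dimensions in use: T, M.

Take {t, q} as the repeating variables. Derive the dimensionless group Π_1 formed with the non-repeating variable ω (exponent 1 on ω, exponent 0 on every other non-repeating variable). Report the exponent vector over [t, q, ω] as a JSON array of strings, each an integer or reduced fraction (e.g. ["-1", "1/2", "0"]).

Exponent matrix [T,M] × [t,q,ω]:
  T: [ 1 -3 -1]
  M: [ 0  1  0]
Echelon form has 2 nonzero rows (pivots: t,q)
Pivot set = {t,q}, free = {ω}
RREF:
  r0: [   1    0   -1]
  r1: [   0    1    0]
Fix exponent of ω at 1; solve each RREF row for its pivot's exponent:
  r0: exp(t) + (-1)·1 = 0 ⇒ exp(t) = 1
  r1: exp(q) + (0)·1 = 0 ⇒ exp(q) = 0
Π_1 = t · ω

["1", "0", "1"]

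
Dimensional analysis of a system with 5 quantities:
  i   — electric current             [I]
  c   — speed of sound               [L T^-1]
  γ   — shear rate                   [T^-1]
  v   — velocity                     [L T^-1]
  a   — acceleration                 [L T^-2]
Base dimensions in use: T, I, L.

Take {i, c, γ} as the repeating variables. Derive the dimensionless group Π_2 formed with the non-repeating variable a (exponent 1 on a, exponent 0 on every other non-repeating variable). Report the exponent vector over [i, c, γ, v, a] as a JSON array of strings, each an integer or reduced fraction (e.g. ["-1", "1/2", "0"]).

["0", "-1", "-1", "0", "1"]

Write exponents as rows T,I,L / cols i,c,γ,v,a:
  T: [ 0 -1 -1 -1 -2]
  I: [ 1  0  0  0  0]
  L: [ 0  1  0  1  1]
Row reduction gives pivot columns i,c,γ; rank = 3
Pivot set = {i,c,γ}, free = {v,a}
RREF:
  r0: [   1    0    0    0    0]
  r1: [   0    1    0    1    1]
  r2: [   0    0    1    0    1]
Fix exponent of a at 1, v at 0; solve each RREF row for its pivot's exponent:
  r0: exp(i) + (0)·1 = 0 ⇒ exp(i) = 0
  r1: exp(c) + (1)·1 = 0 ⇒ exp(c) = -1
  r2: exp(γ) + (1)·1 = 0 ⇒ exp(γ) = -1
Π_2 = c^-1 · γ^-1 · a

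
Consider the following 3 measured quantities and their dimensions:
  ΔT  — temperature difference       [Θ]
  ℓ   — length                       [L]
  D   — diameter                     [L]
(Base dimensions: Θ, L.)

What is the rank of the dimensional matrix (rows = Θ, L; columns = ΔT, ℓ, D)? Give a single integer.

Write exponents as rows Θ,L / cols ΔT,ℓ,D:
  Θ: [ 1  0  0]
  L: [ 0  1  1]
Row reduction gives pivot columns ΔT,ℓ; rank = 2

2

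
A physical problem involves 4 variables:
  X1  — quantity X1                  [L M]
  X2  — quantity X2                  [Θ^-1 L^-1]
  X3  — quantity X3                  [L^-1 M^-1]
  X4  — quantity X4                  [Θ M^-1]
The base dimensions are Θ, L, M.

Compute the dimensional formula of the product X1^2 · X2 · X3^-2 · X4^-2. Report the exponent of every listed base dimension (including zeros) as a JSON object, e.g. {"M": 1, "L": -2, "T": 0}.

{"Θ": -3, "L": 3, "M": 6}

Exponent matrix [Θ,L,M] × [X1,X2,X3,X4]:
  Θ: [ 0 -1  0  1]
  L: [ 1 -1 -1  0]
  M: [ 1  0 -1 -1]
  [Θ]: (2)·0+(1)·-1+(-2)·0+(-2)·1 = -3
  [L]: (2)·1+(1)·-1+(-2)·-1+(-2)·0 = 3
  [M]: (2)·1+(1)·0+(-2)·-1+(-2)·-1 = 6
⇒ Θ^-3 L^3 M^6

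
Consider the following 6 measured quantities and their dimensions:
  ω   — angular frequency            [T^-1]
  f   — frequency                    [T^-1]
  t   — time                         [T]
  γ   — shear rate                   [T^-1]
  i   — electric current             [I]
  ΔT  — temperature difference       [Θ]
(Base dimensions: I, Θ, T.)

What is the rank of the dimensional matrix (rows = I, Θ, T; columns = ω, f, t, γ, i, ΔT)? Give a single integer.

3

Exponent matrix [I,Θ,T] × [ω,f,t,γ,i,ΔT]:
  I: [ 0  0  0  0  1  0]
  Θ: [ 0  0  0  0  0  1]
  T: [-1 -1  1 -1  0  0]
RREF → pivots at {ω,i,ΔT} ⇒ r = 3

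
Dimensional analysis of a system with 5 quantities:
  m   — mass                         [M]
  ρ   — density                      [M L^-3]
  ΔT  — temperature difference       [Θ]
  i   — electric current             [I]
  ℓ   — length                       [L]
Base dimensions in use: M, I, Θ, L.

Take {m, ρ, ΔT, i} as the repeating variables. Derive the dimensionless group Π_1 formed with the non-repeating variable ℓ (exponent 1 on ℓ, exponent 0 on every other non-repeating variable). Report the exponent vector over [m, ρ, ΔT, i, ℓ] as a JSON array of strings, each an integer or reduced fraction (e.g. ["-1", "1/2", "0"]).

Exponent matrix [M,I,Θ,L] × [m,ρ,ΔT,i,ℓ]:
  M: [ 1  1  0  0  0]
  I: [ 0  0  0  1  0]
  Θ: [ 0  0  1  0  0]
  L: [ 0 -3  0  0  1]
RREF → pivots at {m,ρ,ΔT,i} ⇒ r = 4
Pivot set = {m,ρ,ΔT,i}, free = {ℓ}
RREF:
  r0: [   1    0    0    0  1/3]
  r1: [   0    1    0    0 -1/3]
  r2: [   0    0    1    0    0]
  r3: [   0    0    0    1    0]
Fix exponent of ℓ at 1; solve each RREF row for its pivot's exponent:
  r0: exp(m) + (1/3)·1 = 0 ⇒ exp(m) = -1/3
  r1: exp(ρ) + (-1/3)·1 = 0 ⇒ exp(ρ) = 1/3
  r2: exp(ΔT) + (0)·1 = 0 ⇒ exp(ΔT) = 0
  r3: exp(i) + (0)·1 = 0 ⇒ exp(i) = 0
Π_1 = m^(-1/3) · ρ^(1/3) · ℓ

["-1/3", "1/3", "0", "0", "1"]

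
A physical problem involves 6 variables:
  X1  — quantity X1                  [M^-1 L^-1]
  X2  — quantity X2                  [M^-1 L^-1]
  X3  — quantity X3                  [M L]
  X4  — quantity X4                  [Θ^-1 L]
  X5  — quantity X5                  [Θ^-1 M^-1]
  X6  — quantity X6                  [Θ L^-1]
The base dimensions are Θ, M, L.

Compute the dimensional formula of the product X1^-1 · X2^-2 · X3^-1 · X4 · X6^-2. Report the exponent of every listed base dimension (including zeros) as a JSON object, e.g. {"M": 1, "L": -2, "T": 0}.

Dimensional matrix (Θ×M×L by X1×X2×X3×X4×X5×X6):
  Θ: [ 0  0  0 -1 -1  1]
  M: [-1 -1  1  0 -1  0]
  L: [-1 -1  1  1  0 -1]
  [Θ]: (-1)·0+(-2)·0+(-1)·0+(1)·-1+(-2)·1 = -3
  [M]: (-1)·-1+(-2)·-1+(-1)·1+(1)·0+(-2)·0 = 2
  [L]: (-1)·-1+(-2)·-1+(-1)·1+(1)·1+(-2)·-1 = 5
⇒ Θ^-3 M^2 L^5

{"Θ": -3, "M": 2, "L": 5}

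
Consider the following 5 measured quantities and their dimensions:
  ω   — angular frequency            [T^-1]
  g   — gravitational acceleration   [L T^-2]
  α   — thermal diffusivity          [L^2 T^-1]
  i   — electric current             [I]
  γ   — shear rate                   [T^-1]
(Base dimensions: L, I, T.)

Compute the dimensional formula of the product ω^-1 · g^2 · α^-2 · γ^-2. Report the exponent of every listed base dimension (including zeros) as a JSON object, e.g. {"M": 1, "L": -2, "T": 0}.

Exponent matrix [L,I,T] × [ω,g,α,i,γ]:
  L: [ 0  1  2  0  0]
  I: [ 0  0  0  1  0]
  T: [-1 -2 -1  0 -1]
  [L]: (-1)·0+(2)·1+(-2)·2+(-2)·0 = -2
  [I]: (-1)·0+(2)·0+(-2)·0+(-2)·0 = 0
  [T]: (-1)·-1+(2)·-2+(-2)·-1+(-2)·-1 = 1
⇒ L^-2 T

{"L": -2, "I": 0, "T": 1}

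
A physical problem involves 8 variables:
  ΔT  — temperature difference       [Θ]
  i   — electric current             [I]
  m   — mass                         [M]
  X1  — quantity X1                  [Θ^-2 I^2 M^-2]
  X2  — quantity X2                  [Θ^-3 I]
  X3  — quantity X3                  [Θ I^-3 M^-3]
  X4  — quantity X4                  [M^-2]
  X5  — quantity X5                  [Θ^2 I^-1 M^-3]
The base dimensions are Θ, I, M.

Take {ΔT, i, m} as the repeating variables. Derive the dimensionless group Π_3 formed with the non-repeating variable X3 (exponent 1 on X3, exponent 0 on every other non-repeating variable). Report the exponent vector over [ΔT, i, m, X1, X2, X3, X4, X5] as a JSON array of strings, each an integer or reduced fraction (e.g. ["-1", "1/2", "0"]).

["-1", "3", "3", "0", "0", "1", "0", "0"]

Exponent matrix [Θ,I,M] × [ΔT,i,m,X1,X2,X3,X4,X5]:
  Θ: [ 1  0  0 -2 -3  1  0  2]
  I: [ 0  1  0  2  1 -3  0 -1]
  M: [ 0  0  1 -2  0 -3 -2 -3]
RREF → pivots at {ΔT,i,m} ⇒ r = 3
Repeat: ΔT,i,m; free: X1,X2,X3,X4,X5
RREF:
  r0: [   1    0    0   -2   -3    1    0    2]
  r1: [   0    1    0    2    1   -3    0   -1]
  r2: [   0    0    1   -2    0   -3   -2   -3]
Fix exponent of X3 at 1, X1 at 0, X2 at 0, X4 at 0, X5 at 0; solve each RREF row for its pivot's exponent:
  r0: exp(ΔT) + (1)·1 = 0 ⇒ exp(ΔT) = -1
  r1: exp(i) + (-3)·1 = 0 ⇒ exp(i) = 3
  r2: exp(m) + (-3)·1 = 0 ⇒ exp(m) = 3
Π_3 = ΔT^-1 · i^3 · m^3 · X3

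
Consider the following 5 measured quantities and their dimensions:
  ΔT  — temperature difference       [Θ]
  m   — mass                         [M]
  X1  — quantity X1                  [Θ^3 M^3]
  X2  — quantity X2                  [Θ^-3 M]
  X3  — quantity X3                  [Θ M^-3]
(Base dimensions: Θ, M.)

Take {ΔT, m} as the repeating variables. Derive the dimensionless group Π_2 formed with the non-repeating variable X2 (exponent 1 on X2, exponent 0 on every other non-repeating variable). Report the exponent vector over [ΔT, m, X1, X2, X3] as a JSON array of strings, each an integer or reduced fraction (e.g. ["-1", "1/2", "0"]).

["3", "-1", "0", "1", "0"]

Exponent matrix [Θ,M] × [ΔT,m,X1,X2,X3]:
  Θ: [ 1  0  3 -3  1]
  M: [ 0  1  3  1 -3]
RREF → pivots at {ΔT,m} ⇒ r = 2
Repeat: ΔT,m; free: X1,X2,X3
RREF:
  r0: [   1    0    3   -3    1]
  r1: [   0    1    3    1   -3]
Fix exponent of X2 at 1, X1 at 0, X3 at 0; solve each RREF row for its pivot's exponent:
  r0: exp(ΔT) + (-3)·1 = 0 ⇒ exp(ΔT) = 3
  r1: exp(m) + (1)·1 = 0 ⇒ exp(m) = -1
Π_2 = ΔT^3 · m^-1 · X2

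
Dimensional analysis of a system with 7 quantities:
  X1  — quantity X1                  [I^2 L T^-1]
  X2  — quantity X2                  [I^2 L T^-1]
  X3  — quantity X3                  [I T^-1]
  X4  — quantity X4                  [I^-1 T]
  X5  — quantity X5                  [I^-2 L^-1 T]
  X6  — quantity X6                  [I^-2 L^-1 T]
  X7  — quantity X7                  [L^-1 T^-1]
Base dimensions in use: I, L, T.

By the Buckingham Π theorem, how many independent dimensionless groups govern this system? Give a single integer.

5

Exponent matrix [I,L,T] × [X1,X2,X3,X4,X5,X6,X7]:
  I: [ 2  2  1 -1 -2 -2  0]
  L: [ 1  1  0  0 -1 -1 -1]
  T: [-1 -1 -1  1  1  1 -1]
RREF → pivots at {X1,X3} ⇒ r = 2
n=7, r=2 ⇒ 5 dimensionless groups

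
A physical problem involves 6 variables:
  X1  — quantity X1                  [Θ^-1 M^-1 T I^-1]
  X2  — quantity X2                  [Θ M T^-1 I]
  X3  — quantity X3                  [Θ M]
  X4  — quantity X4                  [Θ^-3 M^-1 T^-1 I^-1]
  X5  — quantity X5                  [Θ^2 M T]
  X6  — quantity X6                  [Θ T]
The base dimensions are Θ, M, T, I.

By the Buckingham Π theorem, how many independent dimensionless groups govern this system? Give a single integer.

Exponent matrix [Θ,M,T,I] × [X1,X2,X3,X4,X5,X6]:
  Θ: [-1  1  1 -3  2  1]
  M: [-1  1  1 -1  1  0]
  T: [ 1 -1  0 -1  1  1]
  I: [-1  1  0 -1  0  0]
Row reduction gives pivot columns X1,X3,X4; rank = 3
n=6, r=3 ⇒ 3 dimensionless groups

3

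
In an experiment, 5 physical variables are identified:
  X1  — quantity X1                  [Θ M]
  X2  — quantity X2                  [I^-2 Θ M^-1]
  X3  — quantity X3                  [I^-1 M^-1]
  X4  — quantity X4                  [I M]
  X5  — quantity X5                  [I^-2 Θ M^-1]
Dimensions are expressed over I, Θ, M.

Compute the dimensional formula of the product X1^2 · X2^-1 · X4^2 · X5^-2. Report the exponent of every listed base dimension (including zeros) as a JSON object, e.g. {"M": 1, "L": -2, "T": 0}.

Exponent matrix [I,Θ,M] × [X1,X2,X3,X4,X5]:
  I: [ 0 -2 -1  1 -2]
  Θ: [ 1  1  0  0  1]
  M: [ 1 -1 -1  1 -1]
  [I]: (2)·0+(-1)·-2+(2)·1+(-2)·-2 = 8
  [Θ]: (2)·1+(-1)·1+(2)·0+(-2)·1 = -1
  [M]: (2)·1+(-1)·-1+(2)·1+(-2)·-1 = 7
⇒ I^8 Θ^-1 M^7

{"I": 8, "Θ": -1, "M": 7}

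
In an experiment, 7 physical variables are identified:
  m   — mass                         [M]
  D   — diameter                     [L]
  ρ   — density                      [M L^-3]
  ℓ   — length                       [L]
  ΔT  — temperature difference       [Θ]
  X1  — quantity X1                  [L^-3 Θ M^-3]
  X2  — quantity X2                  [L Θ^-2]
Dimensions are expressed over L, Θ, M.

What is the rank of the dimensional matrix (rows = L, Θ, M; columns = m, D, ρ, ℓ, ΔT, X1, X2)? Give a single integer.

3

Dimensional matrix (L×Θ×M by m×D×ρ×ℓ×ΔT×X1×X2):
  L: [ 0  1 -3  1  0 -3  1]
  Θ: [ 0  0  0  0  1  1 -2]
  M: [ 1  0  1  0  0 -3  0]
RREF → pivots at {m,D,ΔT} ⇒ r = 3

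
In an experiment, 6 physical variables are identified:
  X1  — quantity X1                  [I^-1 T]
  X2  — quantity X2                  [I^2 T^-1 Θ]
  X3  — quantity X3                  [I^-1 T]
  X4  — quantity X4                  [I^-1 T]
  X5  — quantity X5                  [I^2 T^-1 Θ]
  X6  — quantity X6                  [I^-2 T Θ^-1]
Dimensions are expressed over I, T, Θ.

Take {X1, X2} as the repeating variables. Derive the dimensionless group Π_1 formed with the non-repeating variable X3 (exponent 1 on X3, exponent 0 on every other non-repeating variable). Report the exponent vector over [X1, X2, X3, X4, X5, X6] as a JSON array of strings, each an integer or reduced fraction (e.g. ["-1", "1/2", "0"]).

["-1", "0", "1", "0", "0", "0"]

Dimensional matrix (I×T×Θ by X1×X2×X3×X4×X5×X6):
  I: [-1  2 -1 -1  2 -2]
  T: [ 1 -1  1  1 -1  1]
  Θ: [ 0  1  0  0  1 -1]
Echelon form has 2 nonzero rows (pivots: X1,X2)
Pivot set = {X1,X2}, free = {X3,X4,X5,X6}
RREF:
  r0: [   1    0    1    1    0    0]
  r1: [   0    1    0    0    1   -1]
  r2: [   0    0    0    0    0    0]
Fix exponent of X3 at 1, X4 at 0, X5 at 0, X6 at 0; solve each RREF row for its pivot's exponent:
  r0: exp(X1) + (1)·1 = 0 ⇒ exp(X1) = -1
  r1: exp(X2) + (0)·1 = 0 ⇒ exp(X2) = 0
Π_1 = X1^-1 · X3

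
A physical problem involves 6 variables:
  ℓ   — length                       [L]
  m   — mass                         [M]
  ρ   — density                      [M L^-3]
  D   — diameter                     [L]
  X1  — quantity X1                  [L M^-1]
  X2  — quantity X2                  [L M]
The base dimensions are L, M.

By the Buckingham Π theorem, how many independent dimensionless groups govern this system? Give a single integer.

Exponent matrix [L,M] × [ℓ,m,ρ,D,X1,X2]:
  L: [ 1  0 -3  1  1  1]
  M: [ 0  1  1  0 -1  1]
RREF → pivots at {ℓ,m} ⇒ r = 2
Π count = n − r = 6 − 2 = 4

4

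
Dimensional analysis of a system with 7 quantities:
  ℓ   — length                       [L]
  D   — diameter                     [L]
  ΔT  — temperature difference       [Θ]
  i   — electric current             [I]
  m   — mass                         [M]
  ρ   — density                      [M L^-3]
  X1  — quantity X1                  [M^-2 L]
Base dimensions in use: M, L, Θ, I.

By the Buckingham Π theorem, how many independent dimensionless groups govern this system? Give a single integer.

3

Exponent matrix [M,L,Θ,I] × [ℓ,D,ΔT,i,m,ρ,X1]:
  M: [ 0  0  0  0  1  1 -2]
  L: [ 1  1  0  0  0 -3  1]
  Θ: [ 0  0  1  0  0  0  0]
  I: [ 0  0  0  1  0  0  0]
Echelon form has 4 nonzero rows (pivots: ℓ,ΔT,i,m)
Π count = n − r = 7 − 4 = 3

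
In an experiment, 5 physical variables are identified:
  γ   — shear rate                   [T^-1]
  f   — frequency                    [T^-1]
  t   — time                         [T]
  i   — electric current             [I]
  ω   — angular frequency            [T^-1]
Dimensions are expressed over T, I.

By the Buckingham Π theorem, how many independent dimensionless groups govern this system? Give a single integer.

3

Dimensional matrix (T×I by γ×f×t×i×ω):
  T: [-1 -1  1  0 -1]
  I: [ 0  0  0  1  0]
Echelon form has 2 nonzero rows (pivots: γ,i)
Π count = n − r = 5 − 2 = 3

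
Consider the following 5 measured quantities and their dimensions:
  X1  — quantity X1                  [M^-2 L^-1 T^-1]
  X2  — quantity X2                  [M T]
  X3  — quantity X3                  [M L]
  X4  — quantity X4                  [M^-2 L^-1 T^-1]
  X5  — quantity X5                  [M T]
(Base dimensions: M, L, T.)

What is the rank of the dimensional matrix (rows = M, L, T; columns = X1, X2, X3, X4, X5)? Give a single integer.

2

Dimensional matrix (M×L×T by X1×X2×X3×X4×X5):
  M: [-2  1  1 -2  1]
  L: [-1  0  1 -1  0]
  T: [-1  1  0 -1  1]
Row reduction gives pivot columns X1,X2; rank = 2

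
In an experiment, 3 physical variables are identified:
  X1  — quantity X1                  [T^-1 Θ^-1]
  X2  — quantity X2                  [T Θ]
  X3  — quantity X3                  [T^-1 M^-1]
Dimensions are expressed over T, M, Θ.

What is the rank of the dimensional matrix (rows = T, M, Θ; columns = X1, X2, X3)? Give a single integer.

Dimensional matrix (T×M×Θ by X1×X2×X3):
  T: [-1  1 -1]
  M: [ 0  0 -1]
  Θ: [-1  1  0]
Echelon form has 2 nonzero rows (pivots: X1,X3)

2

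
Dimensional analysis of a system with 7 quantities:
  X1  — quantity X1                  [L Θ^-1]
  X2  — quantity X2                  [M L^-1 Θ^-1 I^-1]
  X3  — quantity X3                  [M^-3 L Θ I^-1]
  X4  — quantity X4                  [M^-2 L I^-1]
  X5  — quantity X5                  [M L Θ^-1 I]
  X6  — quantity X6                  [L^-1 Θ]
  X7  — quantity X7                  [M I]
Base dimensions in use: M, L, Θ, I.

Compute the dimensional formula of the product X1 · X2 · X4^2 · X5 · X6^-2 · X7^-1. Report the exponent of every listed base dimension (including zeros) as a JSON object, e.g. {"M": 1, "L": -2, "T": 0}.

{"M": -3, "L": 5, "Θ": -5, "I": -3}

Write exponents as rows M,L,Θ,I / cols X1,X2,X3,X4,X5,X6,X7:
  M: [ 0  1 -3 -2  1  0  1]
  L: [ 1 -1  1  1  1 -1  0]
  Θ: [-1 -1  1  0 -1  1  0]
  I: [ 0 -1 -1 -1  1  0  1]
  [M]: (1)·0+(1)·1+(2)·-2+(1)·1+(-2)·0+(-1)·1 = -3
  [L]: (1)·1+(1)·-1+(2)·1+(1)·1+(-2)·-1+(-1)·0 = 5
  [Θ]: (1)·-1+(1)·-1+(2)·0+(1)·-1+(-2)·1+(-1)·0 = -5
  [I]: (1)·0+(1)·-1+(2)·-1+(1)·1+(-2)·0+(-1)·1 = -3
⇒ M^-3 L^5 Θ^-5 I^-3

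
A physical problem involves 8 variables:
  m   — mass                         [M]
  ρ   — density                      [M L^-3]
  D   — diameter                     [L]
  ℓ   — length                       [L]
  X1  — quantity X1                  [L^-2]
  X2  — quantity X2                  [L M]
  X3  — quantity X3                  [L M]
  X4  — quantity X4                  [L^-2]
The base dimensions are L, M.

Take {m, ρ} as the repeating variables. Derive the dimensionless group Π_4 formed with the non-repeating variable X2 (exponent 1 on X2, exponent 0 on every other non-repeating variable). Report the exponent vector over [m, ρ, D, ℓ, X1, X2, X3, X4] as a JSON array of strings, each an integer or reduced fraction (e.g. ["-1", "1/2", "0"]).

Dimensional matrix (L×M by m×ρ×D×ℓ×X1×X2×X3×X4):
  L: [ 0 -3  1  1 -2  1  1 -2]
  M: [ 1  1  0  0  0  1  1  0]
Echelon form has 2 nonzero rows (pivots: m,ρ)
Pivot set = {m,ρ}, free = {D,ℓ,X1,X2,X3,X4}
RREF:
  r0: [   1    0  1/3  1/3 -2/3  4/3  4/3 -2/3]
  r1: [   0    1 -1/3 -1/3  2/3 -1/3 -1/3  2/3]
Fix exponent of X2 at 1, D at 0, ℓ at 0, X1 at 0, X3 at 0, X4 at 0; solve each RREF row for its pivot's exponent:
  r0: exp(m) + (4/3)·1 = 0 ⇒ exp(m) = -4/3
  r1: exp(ρ) + (-1/3)·1 = 0 ⇒ exp(ρ) = 1/3
Π_4 = m^(-4/3) · ρ^(1/3) · X2

["-4/3", "1/3", "0", "0", "0", "1", "0", "0"]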